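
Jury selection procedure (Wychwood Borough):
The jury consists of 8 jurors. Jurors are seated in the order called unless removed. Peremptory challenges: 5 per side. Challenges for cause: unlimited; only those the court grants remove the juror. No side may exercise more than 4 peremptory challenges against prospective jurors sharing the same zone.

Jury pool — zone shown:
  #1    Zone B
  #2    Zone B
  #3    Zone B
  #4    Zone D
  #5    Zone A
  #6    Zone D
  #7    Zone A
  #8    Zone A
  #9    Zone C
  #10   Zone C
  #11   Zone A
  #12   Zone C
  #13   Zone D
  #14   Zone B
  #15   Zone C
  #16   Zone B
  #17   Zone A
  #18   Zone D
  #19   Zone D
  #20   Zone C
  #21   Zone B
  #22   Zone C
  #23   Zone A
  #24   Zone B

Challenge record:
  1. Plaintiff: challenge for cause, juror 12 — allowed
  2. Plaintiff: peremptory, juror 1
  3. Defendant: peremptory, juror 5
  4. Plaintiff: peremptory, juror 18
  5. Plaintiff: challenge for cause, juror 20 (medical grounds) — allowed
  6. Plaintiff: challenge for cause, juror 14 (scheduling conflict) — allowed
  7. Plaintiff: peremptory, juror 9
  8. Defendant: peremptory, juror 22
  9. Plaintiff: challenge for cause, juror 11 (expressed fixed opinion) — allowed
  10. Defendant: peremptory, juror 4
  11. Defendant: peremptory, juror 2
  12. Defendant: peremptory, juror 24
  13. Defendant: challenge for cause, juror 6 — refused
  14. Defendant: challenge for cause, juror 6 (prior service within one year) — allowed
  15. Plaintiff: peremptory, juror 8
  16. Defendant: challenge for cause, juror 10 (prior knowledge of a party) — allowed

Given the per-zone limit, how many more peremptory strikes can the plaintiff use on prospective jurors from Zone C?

Plaintiff peremptories so far: #1, #18, #9, #8 — 4 of 5 used, 1 left overall.
Against Zone C: #9 — 1 used; per-zone cap 4 leaves 3.
Binding limit: min(1, 3) = 1.

1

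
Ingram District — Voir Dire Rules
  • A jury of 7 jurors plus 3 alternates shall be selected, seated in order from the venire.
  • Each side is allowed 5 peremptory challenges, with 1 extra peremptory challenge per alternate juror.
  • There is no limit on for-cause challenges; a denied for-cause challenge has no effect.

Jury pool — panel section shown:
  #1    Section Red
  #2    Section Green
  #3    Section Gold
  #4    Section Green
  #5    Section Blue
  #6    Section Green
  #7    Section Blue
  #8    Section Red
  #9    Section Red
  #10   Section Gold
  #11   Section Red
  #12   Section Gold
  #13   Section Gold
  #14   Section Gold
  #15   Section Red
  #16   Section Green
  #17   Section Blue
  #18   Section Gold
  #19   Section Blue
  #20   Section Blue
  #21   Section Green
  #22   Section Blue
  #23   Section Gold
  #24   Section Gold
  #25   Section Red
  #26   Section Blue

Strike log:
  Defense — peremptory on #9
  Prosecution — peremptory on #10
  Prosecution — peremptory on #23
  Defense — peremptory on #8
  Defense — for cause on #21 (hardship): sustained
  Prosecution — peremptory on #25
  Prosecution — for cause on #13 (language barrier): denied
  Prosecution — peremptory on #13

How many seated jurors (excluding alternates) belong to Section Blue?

2

Removed: #8, #9, #10, #13, #21, #23, #25.
Seated jurors 1–7: #1, #2, #3, #4, #5, #6, #7 (alternates #11, #12, #14 not counted).
Of those, in Section Blue: #5, #7 → 2.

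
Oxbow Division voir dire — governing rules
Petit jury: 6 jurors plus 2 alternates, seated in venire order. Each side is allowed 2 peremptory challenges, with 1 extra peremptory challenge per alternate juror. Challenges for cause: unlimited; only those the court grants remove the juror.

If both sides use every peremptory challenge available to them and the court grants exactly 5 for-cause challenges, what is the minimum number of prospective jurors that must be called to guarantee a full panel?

21

Seats to fill: 6 + 2 alternates = 8.
Peremptories: 2 + 1×2 = 4 per side × 2 sides = 8.
For-cause removals: 5.
Minimum venire: 8 + 8 + 5 = 21.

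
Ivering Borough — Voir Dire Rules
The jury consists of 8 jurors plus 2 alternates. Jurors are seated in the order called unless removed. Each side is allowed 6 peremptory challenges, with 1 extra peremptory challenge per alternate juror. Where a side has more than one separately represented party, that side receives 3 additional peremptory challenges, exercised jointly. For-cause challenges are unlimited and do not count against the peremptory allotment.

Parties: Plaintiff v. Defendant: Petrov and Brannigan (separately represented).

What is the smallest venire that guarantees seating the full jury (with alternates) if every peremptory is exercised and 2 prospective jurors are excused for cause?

31

Seats to fill: 8 + 2 alternates = 10.
Peremptories — Plaintiff: 6 + 1×2 = 8; Defendant: 6 + 1×2 + 3 = 11; total 19.
For-cause removals: 2.
Minimum venire: 10 + 19 + 2 = 31.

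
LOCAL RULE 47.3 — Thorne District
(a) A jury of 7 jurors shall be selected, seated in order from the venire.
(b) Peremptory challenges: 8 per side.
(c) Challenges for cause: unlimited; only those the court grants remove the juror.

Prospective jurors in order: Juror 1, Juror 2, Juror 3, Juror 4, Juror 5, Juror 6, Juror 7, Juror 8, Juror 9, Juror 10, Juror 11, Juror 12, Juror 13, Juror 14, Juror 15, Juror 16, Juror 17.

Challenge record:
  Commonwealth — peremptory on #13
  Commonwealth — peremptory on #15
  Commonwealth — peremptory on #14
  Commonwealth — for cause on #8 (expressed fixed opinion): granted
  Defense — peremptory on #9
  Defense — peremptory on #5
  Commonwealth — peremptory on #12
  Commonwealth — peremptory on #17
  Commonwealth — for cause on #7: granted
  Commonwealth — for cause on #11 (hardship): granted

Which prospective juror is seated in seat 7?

Removed: #5, #7, #8, #9, #11, #12, #13, #14, #15, #17.
Seating in order: seats 1–7 → #1, #2, #3, #4, #6, #10, #16.
So seat 7 is #16.

16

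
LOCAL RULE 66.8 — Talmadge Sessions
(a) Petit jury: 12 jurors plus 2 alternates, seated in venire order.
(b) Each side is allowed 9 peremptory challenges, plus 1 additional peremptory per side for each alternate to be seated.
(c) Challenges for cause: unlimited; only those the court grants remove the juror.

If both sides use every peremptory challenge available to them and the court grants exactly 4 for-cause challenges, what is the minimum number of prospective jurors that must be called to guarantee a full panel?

Seats to fill: 12 + 2 alternates = 14.
Peremptories: 9 + 1×2 = 11 per side × 2 sides = 22.
For-cause removals: 4.
Minimum venire: 14 + 22 + 4 = 40.

40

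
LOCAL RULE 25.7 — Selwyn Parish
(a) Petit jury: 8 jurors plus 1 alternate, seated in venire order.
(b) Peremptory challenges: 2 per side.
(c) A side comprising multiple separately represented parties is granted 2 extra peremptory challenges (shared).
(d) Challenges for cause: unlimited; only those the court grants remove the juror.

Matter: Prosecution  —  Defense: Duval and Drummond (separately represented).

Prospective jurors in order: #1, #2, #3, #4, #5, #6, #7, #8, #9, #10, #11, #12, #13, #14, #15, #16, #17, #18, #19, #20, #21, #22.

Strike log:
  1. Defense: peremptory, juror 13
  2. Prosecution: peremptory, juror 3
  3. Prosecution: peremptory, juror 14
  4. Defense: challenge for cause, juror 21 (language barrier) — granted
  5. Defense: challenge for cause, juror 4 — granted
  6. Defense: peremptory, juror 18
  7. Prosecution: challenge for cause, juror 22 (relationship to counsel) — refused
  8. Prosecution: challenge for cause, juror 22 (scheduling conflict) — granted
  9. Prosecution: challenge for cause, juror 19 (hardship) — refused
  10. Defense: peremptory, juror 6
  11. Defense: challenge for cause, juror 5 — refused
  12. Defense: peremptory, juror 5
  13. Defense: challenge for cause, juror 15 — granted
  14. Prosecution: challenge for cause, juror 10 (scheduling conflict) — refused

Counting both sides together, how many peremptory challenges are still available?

0

Prosecution allotment: 2. Defense allotment: 2 base + 2 multi-party = 4.
Prosecution peremptories used: #3, #14 — 2 (for-cause on #22, #22, #19, #10 don't count).
Defense peremptories used: #13, #18, #6, #5 — 4 (for-cause on #21, #4, #5, #15 don't count).
Remaining: (2 − 2) + (4 − 4) = 0.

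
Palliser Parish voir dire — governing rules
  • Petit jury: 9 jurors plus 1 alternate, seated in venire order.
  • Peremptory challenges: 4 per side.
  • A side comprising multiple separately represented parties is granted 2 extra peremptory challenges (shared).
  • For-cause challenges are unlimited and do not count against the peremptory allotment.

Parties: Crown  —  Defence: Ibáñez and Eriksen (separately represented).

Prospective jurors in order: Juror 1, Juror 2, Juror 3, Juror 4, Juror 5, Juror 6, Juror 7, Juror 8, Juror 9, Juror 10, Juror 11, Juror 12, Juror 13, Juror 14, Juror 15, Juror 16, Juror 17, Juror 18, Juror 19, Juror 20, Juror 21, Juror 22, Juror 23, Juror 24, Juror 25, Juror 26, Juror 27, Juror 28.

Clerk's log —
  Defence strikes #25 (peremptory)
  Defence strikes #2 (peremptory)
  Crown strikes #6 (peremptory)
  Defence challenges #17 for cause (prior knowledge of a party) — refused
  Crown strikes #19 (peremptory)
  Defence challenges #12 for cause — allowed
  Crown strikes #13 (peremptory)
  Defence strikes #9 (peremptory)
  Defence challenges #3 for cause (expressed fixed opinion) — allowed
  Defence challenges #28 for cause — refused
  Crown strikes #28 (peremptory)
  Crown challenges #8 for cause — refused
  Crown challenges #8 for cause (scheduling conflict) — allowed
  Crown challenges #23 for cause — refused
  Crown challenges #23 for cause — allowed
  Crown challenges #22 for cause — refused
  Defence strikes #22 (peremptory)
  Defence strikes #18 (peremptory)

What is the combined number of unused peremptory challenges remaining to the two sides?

1

Crown allotment: 4. Defence allotment: 4 base + 2 multi-party = 6.
Crown peremptories used: #6, #19, #13, #28 — 4 (for-cause on #8, #8, #23, #23, #22 don't count).
Defence peremptories used: #25, #2, #9, #22, #18 — 5 (for-cause on #17, #12, #3, #28 don't count).
Remaining: (4 − 4) + (6 − 5) = 1.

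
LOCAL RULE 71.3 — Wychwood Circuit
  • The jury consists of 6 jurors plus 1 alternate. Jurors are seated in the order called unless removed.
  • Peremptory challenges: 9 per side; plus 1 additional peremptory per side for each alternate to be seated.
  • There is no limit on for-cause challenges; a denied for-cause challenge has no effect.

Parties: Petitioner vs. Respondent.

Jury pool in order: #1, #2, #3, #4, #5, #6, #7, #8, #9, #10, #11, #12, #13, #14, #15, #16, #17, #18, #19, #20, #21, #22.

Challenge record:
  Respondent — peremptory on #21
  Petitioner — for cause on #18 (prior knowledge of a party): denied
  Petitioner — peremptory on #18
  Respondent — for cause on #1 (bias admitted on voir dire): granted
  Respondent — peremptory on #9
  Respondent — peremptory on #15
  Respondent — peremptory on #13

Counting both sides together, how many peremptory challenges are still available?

Petitioner allotment: 9 base + 1 × 1 alternate = 10. Respondent allotment: 9 base + 1 × 1 alternate = 10.
Petitioner peremptories used: #18 — 1 (the for-cause on #18 doesn't count).
Respondent peremptories used: #21, #9, #15, #13 — 4 (the for-cause on #1 doesn't count).
Remaining: (10 − 1) + (10 − 4) = 15.

15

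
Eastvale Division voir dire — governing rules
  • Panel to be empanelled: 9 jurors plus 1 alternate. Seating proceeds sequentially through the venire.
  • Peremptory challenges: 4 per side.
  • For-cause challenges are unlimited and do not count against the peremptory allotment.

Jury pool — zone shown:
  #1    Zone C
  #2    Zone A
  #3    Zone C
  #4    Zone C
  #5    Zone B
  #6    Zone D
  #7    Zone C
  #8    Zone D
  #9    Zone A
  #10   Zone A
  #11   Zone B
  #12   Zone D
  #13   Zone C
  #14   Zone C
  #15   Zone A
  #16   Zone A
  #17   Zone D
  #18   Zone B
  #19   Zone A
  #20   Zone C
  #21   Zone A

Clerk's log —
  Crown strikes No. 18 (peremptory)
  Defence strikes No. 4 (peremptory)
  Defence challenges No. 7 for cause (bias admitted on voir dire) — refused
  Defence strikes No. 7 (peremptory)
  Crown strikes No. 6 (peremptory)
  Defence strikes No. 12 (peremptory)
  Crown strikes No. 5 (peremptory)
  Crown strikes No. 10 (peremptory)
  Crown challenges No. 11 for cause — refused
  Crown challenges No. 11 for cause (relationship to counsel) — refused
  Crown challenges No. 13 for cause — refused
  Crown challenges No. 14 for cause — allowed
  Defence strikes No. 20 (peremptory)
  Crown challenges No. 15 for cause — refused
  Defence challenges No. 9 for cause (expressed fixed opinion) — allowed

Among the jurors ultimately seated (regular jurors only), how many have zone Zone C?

Removed: #4, #5, #6, #7, #9, #10, #12, #14, #18, #20.
Seated jurors 1–9: #1, #2, #3, #8, #11, #13, #15, #16, #17 (alternates #19 not counted).
Of those, in Zone C: #1, #3, #13 → 3.

3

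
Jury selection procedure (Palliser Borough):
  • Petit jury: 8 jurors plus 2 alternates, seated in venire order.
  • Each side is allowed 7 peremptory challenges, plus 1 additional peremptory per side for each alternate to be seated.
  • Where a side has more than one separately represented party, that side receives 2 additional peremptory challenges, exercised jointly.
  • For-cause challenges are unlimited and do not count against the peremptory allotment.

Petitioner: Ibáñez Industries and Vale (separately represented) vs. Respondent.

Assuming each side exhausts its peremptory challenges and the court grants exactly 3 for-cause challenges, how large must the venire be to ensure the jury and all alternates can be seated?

33

Seats to fill: 8 + 2 alternates = 10.
Peremptories — Petitioner: 7 + 1×2 + 2 = 11; Respondent: 7 + 1×2 = 9; total 20.
For-cause removals: 3.
Minimum venire: 10 + 20 + 3 = 33.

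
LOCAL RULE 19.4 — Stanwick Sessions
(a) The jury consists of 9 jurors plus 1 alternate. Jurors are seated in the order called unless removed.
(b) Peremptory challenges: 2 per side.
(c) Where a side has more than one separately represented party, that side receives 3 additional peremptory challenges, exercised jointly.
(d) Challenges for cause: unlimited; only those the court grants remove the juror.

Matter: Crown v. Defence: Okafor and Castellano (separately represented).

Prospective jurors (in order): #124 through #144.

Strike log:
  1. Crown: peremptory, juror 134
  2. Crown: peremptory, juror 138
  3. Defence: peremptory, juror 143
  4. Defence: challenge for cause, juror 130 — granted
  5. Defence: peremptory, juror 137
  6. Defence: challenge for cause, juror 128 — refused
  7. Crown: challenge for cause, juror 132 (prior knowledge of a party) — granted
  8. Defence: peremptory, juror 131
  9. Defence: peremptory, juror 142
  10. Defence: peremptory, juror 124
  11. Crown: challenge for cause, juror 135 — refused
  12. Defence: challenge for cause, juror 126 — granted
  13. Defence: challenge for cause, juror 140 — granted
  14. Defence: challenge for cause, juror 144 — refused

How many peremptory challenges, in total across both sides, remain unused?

0

Crown allotment: 2. Defence allotment: 2 base + 3 multi-party = 5.
Crown peremptories used: #134, #138 — 2 (for-cause on #132, #135 don't count).
Defence peremptories used: #143, #137, #131, #142, #124 — 5 (for-cause on #130, #128, #126, #140, #144 don't count).
Remaining: (2 − 2) + (5 − 5) = 0.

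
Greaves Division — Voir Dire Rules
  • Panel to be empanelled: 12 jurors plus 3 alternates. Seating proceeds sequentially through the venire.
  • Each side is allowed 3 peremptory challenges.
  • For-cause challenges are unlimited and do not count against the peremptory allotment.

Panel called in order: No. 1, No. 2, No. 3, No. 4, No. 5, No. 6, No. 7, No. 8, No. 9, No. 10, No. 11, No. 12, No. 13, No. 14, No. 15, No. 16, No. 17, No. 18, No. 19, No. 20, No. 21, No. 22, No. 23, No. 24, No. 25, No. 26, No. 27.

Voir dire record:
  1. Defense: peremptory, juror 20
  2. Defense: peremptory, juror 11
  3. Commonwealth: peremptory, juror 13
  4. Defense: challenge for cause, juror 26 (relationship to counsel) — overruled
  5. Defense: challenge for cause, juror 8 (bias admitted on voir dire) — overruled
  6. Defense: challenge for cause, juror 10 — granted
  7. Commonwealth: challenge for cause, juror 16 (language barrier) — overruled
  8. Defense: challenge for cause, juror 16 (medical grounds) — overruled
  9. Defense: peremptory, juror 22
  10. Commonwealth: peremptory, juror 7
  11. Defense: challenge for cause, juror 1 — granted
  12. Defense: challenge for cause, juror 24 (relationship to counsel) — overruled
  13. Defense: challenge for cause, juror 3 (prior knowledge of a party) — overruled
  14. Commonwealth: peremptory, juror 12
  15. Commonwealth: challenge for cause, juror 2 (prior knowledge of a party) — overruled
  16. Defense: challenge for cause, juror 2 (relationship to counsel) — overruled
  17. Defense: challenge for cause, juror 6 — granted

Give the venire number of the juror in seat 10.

Removed: #1, #6, #7, #10, #11, #12, #13, #20, #22. (#2, #3, #8, #16, #24, #26 stay — for-cause denied.)
Seating in order: seats 1–12 → #2, #3, #4, #5, #8, #9, #14, #15, #16, #17, #18, #19; alternates → #21, #23, #24.
So seat 10 is #17.

17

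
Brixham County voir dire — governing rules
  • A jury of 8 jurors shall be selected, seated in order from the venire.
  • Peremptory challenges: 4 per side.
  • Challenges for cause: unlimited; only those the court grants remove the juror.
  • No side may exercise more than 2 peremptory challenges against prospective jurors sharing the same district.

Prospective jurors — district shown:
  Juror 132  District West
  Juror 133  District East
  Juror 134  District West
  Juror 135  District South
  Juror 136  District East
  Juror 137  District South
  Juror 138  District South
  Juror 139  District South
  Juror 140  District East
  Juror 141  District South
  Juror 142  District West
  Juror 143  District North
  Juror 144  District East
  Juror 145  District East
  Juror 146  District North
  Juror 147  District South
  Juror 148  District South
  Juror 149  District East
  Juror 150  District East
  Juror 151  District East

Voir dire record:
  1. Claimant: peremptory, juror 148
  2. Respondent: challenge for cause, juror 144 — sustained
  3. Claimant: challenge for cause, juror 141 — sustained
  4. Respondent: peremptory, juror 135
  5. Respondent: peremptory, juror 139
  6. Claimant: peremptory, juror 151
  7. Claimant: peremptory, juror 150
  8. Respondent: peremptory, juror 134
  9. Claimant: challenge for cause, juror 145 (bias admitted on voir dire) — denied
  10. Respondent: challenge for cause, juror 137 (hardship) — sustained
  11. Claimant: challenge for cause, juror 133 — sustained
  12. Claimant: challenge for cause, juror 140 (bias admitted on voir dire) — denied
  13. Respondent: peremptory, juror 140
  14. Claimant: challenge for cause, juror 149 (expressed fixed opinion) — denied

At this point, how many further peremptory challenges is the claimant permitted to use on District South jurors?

1

Claimant peremptories so far: #148, #151, #150 — 3 of 4 used, 1 left overall.
Against District South: #148 — 1 used; per-district cap 2 leaves 1.
Binding limit: min(1, 1) = 1.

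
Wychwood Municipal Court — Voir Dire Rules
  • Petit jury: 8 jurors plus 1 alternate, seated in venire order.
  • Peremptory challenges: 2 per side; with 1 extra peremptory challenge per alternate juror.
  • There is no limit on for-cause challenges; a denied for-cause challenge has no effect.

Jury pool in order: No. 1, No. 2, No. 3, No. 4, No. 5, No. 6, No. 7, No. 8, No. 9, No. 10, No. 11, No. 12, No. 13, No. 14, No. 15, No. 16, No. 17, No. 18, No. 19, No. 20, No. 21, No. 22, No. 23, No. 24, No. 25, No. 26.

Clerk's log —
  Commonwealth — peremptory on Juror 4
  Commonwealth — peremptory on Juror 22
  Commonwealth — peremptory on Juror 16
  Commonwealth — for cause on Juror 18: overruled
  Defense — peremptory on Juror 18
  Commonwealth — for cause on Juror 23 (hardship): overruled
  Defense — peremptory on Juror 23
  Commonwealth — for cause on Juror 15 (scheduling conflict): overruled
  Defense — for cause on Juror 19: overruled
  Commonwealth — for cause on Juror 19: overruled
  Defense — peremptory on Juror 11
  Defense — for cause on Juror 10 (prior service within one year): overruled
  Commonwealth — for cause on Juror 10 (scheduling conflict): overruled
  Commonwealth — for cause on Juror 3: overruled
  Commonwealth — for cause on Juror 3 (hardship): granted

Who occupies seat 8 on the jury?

Removed: #3, #4, #11, #16, #18, #22, #23. (#10, #15, #19 stay — for-cause denied.)
Seating in order: seats 1–8 → #1, #2, #5, #6, #7, #8, #9, #10; alternates → #12.
So seat 8 is #10.

10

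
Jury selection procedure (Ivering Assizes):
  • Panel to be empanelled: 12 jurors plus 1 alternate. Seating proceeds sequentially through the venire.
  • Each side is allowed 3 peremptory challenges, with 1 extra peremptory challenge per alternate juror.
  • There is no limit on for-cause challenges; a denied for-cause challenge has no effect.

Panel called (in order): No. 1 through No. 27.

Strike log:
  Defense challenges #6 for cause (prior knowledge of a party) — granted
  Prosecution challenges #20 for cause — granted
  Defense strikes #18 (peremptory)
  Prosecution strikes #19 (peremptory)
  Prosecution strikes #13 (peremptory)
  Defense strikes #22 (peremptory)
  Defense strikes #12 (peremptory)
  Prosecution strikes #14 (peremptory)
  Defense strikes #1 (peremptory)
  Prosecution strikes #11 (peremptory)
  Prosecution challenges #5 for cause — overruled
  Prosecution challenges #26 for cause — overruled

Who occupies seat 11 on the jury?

Removed: #1, #6, #11, #12, #13, #14, #18, #19, #20, #22. (#5, #26 stay — for-cause denied.)
Seating in order: seats 1–12 → #2, #3, #4, #5, #7, #8, #9, #10, #15, #16, #17, #21; alternates → #23.
So seat 11 is #17.

17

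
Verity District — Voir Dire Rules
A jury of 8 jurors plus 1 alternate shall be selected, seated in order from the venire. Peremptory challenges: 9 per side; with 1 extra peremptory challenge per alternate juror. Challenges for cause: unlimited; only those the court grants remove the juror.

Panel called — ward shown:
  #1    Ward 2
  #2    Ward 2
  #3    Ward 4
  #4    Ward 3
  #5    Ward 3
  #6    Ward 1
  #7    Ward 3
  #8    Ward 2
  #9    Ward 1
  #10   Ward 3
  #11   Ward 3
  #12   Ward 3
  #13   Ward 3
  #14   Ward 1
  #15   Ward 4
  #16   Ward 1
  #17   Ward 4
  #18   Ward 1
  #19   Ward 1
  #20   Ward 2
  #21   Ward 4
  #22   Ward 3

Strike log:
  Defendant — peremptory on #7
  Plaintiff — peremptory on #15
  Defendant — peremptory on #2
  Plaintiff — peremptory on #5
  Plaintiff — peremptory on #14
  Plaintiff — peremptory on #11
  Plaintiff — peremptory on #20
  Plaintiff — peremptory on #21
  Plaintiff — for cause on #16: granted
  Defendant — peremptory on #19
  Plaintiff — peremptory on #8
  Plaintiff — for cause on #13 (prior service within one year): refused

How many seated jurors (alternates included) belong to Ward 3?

4

Removed: #2, #5, #7, #8, #11, #14, #15, #16, #19, #20, #21.
Seated (9 incl. alternates): #1, #3, #4, #6, #9, #10, #12, #13, #17.
Of those, in Ward 3: #4, #10, #12, #13 → 4.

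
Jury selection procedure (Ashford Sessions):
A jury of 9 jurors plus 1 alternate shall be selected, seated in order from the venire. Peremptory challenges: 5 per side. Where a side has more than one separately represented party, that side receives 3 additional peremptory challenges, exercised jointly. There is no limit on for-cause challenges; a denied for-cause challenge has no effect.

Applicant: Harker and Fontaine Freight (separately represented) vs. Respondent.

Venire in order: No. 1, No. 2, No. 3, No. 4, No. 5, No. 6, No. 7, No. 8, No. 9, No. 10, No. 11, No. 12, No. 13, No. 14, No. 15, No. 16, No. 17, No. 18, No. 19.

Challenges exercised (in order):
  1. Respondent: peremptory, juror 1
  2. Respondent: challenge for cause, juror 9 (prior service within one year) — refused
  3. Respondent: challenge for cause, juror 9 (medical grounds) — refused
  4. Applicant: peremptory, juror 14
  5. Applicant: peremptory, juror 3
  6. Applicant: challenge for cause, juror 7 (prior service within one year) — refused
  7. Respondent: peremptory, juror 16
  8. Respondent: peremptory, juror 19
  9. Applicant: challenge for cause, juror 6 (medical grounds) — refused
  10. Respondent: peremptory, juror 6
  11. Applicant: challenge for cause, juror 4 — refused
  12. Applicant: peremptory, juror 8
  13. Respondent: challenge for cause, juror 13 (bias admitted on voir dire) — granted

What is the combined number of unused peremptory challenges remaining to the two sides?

6

Applicant allotment: 5 base + 3 multi-party = 8. Respondent allotment: 5.
Applicant peremptories used: #14, #3, #8 — 3 (for-cause on #7, #6, #4 don't count).
Respondent peremptories used: #1, #16, #19, #6 — 4 (for-cause on #9, #9, #13 don't count).
Remaining: (8 − 3) + (5 − 4) = 6.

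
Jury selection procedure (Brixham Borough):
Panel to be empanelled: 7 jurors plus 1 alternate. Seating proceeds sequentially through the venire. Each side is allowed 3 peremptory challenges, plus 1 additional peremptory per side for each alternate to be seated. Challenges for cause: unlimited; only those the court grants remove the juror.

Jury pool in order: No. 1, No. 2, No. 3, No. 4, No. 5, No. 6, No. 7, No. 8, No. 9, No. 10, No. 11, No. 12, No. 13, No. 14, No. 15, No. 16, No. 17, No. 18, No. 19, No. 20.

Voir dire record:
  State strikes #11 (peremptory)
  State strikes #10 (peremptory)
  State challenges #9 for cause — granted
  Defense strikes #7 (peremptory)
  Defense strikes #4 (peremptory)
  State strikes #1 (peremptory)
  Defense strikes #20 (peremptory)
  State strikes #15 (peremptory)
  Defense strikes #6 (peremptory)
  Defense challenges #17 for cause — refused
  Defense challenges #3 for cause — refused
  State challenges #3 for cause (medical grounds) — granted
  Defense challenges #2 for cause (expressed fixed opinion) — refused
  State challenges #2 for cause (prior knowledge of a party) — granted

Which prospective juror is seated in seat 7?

Removed: #1, #2, #3, #4, #6, #7, #9, #10, #11, #15, #20. (#17 stays — for-cause denied.)
Seating in order: seats 1–7 → #5, #8, #12, #13, #14, #16, #17; alternates → #18.
So seat 7 is #17.

17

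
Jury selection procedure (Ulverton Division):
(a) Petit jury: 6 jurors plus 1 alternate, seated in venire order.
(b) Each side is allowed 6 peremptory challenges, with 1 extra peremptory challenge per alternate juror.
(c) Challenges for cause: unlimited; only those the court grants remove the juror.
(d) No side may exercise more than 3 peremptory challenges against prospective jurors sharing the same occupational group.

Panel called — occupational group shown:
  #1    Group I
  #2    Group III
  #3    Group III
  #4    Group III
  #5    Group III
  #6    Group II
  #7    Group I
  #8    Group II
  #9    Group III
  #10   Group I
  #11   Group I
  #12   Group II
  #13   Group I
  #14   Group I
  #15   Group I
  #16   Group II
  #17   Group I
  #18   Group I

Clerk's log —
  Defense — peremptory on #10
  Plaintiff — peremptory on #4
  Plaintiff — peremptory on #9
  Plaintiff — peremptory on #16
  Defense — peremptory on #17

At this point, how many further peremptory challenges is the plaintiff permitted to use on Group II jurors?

2

Plaintiff peremptories so far: #4, #9, #16 — 3 of 7 used, 4 left overall.
Against Group II: #16 — 1 used; per-group cap 3 leaves 2.
Binding limit: min(4, 2) = 2.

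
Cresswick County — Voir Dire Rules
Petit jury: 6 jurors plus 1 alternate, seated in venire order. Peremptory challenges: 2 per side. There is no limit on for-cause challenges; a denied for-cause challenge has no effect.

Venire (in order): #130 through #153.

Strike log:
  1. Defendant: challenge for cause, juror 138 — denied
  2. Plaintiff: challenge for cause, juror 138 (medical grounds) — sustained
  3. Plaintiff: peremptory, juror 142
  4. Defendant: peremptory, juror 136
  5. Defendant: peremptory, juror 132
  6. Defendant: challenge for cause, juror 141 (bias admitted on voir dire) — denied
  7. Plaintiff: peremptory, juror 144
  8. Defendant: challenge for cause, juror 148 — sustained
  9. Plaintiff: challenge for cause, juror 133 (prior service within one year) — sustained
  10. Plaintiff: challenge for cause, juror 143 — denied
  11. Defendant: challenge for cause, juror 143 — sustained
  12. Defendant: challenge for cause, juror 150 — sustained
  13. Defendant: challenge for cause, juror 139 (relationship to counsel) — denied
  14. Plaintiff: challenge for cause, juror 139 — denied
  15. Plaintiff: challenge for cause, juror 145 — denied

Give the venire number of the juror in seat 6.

139

Removed: #132, #133, #136, #138, #142, #143, #144, #148, #150. (#139, #141, #145 stay — for-cause denied.)
Seating in order: seats 1–6 → #130, #131, #134, #135, #137, #139; alternates → #140.
So seat 6 is #139.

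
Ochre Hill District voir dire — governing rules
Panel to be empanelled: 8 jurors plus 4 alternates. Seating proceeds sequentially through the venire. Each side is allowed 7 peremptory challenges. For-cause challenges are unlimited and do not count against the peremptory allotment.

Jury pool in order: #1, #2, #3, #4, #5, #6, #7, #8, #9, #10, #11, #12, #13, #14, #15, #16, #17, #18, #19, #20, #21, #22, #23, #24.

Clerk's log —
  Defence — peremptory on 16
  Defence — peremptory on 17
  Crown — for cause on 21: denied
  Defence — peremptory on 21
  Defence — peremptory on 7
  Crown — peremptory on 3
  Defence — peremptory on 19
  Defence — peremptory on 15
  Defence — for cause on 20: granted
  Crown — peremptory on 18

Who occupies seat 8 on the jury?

10

Removed: #3, #7, #15, #16, #17, #18, #19, #20, #21.
Seating in order: seats 1–8 → #1, #2, #4, #5, #6, #8, #9, #10; alternates → #11, #12, #13, #14.
So seat 8 is #10.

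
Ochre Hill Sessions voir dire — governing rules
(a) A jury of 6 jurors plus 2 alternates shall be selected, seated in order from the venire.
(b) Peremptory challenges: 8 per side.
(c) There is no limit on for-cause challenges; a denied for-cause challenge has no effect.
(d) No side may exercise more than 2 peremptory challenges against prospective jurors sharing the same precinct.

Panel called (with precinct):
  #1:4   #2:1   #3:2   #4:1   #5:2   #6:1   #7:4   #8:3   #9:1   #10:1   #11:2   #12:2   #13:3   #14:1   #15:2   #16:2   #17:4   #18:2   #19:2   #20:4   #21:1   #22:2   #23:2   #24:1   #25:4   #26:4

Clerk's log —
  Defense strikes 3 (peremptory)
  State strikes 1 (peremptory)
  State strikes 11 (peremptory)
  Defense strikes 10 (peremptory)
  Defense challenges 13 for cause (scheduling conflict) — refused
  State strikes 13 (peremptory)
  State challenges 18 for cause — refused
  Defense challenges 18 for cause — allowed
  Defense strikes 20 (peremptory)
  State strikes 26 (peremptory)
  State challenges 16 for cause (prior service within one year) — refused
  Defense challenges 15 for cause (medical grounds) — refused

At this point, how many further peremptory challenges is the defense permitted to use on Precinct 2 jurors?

1

Defense peremptories so far: #3, #10, #20 — 3 of 8 used, 5 left overall.
Against Precinct 2: #3 — 1 used; per-precinct cap 2 leaves 1.
Binding limit: min(5, 1) = 1.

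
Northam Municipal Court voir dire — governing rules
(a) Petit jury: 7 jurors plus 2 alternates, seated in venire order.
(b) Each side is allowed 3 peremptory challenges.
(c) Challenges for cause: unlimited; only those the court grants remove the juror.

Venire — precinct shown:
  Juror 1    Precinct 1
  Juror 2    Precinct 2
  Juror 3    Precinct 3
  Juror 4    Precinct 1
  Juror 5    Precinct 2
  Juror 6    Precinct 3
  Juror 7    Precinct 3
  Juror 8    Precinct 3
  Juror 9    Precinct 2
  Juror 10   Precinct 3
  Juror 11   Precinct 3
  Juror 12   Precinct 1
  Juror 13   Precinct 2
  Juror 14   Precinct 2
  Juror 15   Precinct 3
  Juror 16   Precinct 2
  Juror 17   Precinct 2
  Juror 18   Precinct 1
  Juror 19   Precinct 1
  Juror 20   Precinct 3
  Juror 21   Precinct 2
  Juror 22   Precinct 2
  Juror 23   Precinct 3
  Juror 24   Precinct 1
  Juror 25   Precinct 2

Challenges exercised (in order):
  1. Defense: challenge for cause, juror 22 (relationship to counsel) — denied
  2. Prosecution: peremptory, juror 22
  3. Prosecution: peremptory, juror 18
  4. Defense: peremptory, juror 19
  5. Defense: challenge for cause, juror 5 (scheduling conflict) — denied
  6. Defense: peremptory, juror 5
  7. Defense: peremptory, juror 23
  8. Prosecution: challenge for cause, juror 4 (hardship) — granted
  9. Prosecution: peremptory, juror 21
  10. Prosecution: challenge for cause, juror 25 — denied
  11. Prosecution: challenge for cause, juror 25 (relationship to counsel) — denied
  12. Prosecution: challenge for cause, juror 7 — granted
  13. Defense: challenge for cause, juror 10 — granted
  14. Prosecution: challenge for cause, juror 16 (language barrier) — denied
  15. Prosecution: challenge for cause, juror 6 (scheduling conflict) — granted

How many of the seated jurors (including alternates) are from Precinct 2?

Removed: #4, #5, #6, #7, #10, #18, #19, #21, #22, #23.
Seated (9 incl. alternates): #1, #2, #3, #8, #9, #11, #12, #13, #14.
Of those, in Precinct 2: #2, #9, #13, #14 → 4.

4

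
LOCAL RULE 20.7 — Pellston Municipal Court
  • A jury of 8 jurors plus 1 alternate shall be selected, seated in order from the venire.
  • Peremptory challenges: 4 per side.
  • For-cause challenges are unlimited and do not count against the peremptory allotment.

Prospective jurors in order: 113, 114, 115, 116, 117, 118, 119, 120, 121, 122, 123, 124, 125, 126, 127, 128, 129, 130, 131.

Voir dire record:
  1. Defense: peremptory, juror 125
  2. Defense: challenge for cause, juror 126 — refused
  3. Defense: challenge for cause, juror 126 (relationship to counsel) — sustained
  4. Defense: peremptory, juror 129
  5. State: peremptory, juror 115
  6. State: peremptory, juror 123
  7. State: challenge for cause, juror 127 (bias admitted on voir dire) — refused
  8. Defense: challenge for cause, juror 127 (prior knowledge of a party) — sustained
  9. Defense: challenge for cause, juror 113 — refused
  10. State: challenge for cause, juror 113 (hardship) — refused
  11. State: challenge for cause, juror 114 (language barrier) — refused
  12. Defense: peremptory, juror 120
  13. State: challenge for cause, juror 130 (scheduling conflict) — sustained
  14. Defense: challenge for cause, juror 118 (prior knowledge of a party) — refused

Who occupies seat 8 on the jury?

122

Removed: #115, #120, #123, #125, #126, #127, #129, #130. (#113, #114, #118 stay — for-cause denied.)
Filling seats in venire order through position 8: #113, #114, #116, #117, #118, #119, #121, #122.
So seat 8 is #122.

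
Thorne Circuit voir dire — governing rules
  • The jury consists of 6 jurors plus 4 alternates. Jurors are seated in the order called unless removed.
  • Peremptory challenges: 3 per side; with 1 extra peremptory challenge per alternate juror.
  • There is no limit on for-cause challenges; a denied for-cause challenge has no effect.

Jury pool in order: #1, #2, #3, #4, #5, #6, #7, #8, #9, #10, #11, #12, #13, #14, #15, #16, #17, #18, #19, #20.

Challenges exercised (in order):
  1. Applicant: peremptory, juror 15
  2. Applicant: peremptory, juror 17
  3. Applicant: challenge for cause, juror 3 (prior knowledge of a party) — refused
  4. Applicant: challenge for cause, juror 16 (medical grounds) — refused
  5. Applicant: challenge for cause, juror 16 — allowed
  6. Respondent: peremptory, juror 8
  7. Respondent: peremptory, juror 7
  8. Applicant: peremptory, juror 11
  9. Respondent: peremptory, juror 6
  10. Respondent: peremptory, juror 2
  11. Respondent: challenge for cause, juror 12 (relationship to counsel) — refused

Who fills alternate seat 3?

Removed: #2, #6, #7, #8, #11, #15, #16, #17. (#3, #12 stay — for-cause denied.)
Filling seats in venire order through position 9: #1, #3, #4, #5, #9, #10, #12, #13, #14.
So alternate 3 is #14.

14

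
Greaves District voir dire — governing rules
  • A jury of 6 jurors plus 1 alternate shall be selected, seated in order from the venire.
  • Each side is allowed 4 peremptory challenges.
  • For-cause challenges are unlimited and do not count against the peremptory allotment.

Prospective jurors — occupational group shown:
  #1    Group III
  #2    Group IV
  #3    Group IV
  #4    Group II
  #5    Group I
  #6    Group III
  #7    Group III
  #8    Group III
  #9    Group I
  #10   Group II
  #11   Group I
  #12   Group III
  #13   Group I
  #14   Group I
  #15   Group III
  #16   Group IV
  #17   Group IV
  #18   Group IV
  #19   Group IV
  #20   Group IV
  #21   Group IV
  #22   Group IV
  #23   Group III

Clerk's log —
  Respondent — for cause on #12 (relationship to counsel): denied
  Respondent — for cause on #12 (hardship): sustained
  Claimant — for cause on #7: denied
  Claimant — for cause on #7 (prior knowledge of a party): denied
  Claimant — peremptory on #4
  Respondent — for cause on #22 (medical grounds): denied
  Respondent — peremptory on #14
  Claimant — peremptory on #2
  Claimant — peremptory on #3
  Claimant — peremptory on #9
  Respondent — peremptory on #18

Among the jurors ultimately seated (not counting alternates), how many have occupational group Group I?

1

Removed: #2, #3, #4, #9, #12, #14, #18.
Seated jurors 1–6: #1, #5, #6, #7, #8, #10 (alternates #11 not counted).
Of those, in Group I: #5 → 1.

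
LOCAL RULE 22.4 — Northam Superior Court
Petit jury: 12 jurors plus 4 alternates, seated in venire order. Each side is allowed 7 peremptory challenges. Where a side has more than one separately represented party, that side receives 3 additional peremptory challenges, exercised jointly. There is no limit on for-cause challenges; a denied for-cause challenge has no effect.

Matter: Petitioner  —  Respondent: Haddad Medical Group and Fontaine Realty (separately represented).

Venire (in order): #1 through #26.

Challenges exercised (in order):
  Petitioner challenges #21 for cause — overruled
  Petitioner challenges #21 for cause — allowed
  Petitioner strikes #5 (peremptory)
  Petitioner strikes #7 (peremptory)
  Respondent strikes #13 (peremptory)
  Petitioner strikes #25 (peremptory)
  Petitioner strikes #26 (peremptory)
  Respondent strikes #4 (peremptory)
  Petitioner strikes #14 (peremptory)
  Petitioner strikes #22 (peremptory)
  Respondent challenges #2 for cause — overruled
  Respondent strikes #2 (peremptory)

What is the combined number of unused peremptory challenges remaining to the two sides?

8

Petitioner allotment: 7. Respondent allotment: 7 base + 3 multi-party = 10.
Petitioner peremptories used: #5, #7, #25, #26, #14, #22 — 6 (for-cause on #21, #21 don't count).
Respondent peremptories used: #13, #4, #2 — 3 (the for-cause on #2 doesn't count).
Remaining: (7 − 6) + (10 − 3) = 8.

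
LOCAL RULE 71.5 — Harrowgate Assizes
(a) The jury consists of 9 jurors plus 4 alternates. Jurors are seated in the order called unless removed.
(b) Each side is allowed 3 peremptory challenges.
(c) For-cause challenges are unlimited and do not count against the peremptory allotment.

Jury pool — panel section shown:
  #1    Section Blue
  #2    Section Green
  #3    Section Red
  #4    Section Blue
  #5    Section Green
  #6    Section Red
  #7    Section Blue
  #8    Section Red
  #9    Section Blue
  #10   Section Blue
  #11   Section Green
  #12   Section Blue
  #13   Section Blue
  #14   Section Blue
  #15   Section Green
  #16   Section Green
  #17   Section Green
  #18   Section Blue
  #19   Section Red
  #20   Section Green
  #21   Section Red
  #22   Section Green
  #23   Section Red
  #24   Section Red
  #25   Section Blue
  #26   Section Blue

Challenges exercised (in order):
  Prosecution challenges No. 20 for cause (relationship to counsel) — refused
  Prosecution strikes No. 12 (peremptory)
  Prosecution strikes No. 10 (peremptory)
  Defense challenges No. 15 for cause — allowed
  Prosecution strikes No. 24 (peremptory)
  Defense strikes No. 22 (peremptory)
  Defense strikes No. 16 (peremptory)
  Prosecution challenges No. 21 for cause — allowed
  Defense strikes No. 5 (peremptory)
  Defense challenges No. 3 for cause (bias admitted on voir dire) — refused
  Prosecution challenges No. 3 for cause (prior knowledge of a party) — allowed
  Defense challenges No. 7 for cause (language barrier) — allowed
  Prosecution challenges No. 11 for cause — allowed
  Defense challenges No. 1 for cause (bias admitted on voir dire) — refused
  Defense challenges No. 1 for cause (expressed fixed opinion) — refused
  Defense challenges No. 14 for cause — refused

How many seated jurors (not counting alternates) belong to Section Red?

2

Removed: #3, #5, #7, #10, #11, #12, #15, #16, #21, #22, #24.
Seated jurors 1–9: #1, #2, #4, #6, #8, #9, #13, #14, #17 (alternates #18, #19, #20, #23 not counted).
Of those, in Section Red: #6, #8 → 2.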